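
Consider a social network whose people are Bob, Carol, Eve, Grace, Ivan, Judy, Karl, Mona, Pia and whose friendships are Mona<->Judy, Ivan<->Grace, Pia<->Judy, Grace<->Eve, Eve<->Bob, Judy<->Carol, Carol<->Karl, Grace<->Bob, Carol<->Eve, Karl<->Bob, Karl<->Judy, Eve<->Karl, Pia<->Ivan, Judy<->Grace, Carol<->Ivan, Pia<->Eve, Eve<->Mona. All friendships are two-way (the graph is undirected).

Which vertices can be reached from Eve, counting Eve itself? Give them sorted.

Start at Eve.
Its neighbours: Bob, Carol, Grace, Karl, Mona, Pia.
Then their neighbours: Ivan, Judy.
Every vertex is now reached.

Bob, Carol, Eve, Grace, Ivan, Judy, Karl, Mona, Pia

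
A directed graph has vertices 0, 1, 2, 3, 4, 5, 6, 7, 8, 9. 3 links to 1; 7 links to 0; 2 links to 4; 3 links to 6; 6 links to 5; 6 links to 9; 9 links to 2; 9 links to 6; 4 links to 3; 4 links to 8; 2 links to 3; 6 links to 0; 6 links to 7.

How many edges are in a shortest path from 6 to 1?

4

Distance 0: 6.
Distance 1: 0, 5, 7, 9.
Distance 2: 2.
Distance 3: 3, 4.
Distance 4: 1, 8 — contains 1.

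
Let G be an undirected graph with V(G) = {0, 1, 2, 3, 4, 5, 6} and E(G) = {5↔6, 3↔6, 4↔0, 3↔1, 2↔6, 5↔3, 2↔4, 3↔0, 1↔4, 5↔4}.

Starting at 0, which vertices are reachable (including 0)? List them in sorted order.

0, 1, 2, 3, 4, 5, 6

Start at 0.
Its neighbours: 3, 4.
Then their neighbours: 1, 2, 5, 6.
Every vertex is now reached.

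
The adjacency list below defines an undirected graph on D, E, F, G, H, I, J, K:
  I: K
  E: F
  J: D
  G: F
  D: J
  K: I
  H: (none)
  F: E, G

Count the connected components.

4

From D: component {D, J}.
From E: component {E, F, G}.
From H: component {H}.
From I: component {I, K}.
That's 4 components.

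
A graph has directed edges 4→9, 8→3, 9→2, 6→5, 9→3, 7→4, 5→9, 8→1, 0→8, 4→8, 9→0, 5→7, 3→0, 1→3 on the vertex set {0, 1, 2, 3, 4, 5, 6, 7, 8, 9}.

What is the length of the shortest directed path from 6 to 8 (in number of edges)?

Distance 0: 6.
Distance 1: 5.
Distance 2: 7, 9.
Distance 3: 0, 2, 3, 4.
Distance 4: 8 — contains 8.

4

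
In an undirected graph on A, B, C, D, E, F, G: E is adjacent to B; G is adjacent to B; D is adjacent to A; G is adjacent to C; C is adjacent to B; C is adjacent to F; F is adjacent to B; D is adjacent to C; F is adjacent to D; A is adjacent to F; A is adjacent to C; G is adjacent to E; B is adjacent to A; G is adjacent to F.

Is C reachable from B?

Yes

Explore from B.
Distance 1: reach A, C, E, F, G.
Found C.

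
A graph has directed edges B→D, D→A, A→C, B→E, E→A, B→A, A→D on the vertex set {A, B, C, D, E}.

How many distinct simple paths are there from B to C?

3

B→A→C
B→D→A→C
B→E→A→C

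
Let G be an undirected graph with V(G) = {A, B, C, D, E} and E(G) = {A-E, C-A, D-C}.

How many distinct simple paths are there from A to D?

A–C–D

1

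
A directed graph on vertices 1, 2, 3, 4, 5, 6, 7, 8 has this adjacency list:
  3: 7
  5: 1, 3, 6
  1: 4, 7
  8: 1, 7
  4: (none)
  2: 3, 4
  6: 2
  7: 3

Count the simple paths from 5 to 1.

5→1

1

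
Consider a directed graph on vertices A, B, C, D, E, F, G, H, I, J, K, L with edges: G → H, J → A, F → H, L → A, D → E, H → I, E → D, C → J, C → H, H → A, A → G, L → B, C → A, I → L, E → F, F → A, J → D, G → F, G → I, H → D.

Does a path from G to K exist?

Explore from G.
Distance 1: reach F, H, I.
Distance 2: reach A, D, L.
Distance 3: reach B, E.
The search from G is exhausted; no directed path reaches K.

No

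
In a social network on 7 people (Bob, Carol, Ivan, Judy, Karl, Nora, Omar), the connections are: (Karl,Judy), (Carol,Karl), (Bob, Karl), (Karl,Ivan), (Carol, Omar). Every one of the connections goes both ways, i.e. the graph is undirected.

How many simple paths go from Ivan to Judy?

Ivan–Karl–Judy

1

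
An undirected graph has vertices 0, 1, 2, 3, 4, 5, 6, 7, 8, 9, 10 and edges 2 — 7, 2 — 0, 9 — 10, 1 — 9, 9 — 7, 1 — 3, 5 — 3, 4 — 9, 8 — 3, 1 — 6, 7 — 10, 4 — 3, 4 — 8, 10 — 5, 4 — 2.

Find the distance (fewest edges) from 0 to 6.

Distance 0: 0.
Distance 1: 2.
Distance 2: 4, 7.
Distance 3: 3, 8, 9, 10.
Distance 4: 1, 5.
Distance 5: 6 — contains 6.

5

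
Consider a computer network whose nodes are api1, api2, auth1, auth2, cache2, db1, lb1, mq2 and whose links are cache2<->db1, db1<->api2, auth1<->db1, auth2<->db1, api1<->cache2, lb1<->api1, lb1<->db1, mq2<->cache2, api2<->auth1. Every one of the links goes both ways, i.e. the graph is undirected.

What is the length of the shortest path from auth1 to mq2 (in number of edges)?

Distance 0: auth1.
Distance 1: api2, db1.
Distance 2: auth2, cache2, lb1.
Distance 3: api1, mq2 — contains mq2.

3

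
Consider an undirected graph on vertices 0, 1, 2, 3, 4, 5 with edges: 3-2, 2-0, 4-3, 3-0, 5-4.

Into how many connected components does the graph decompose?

From 0: component {0, 2, 3, 4, 5}.
From 1: component {1}.
That's 2 components.

2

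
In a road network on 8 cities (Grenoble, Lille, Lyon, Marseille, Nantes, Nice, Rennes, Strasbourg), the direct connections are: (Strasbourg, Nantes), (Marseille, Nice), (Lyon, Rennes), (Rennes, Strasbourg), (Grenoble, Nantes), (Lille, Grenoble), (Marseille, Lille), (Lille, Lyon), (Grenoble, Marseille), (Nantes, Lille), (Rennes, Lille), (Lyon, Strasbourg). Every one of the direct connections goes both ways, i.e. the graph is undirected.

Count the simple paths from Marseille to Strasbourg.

Marseille–Grenoble–Lille–Lyon–Rennes–Strasbourg
Marseille–Grenoble–Lille–Lyon–Strasbourg
Marseille–Grenoble–Lille–Nantes–Strasbourg
Marseille–Grenoble–Lille–Rennes–Lyon–Strasbourg
Marseille–Grenoble–Lille–Rennes–Strasbourg
Marseille–Grenoble–Nantes–Lille–Lyon–Rennes–Strasbourg
Marseille–Grenoble–Nantes–Lille–Lyon–Strasbourg
Marseille–Grenoble–Nantes–Lille–Rennes–Lyon–Strasbourg
... and 8 more.

16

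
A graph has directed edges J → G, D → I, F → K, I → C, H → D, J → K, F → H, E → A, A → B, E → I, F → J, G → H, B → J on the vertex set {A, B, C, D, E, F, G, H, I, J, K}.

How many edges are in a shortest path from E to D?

Distance 0: E.
Distance 1: A, I.
Distance 2: B, C.
Distance 3: J.
Distance 4: G, K.
Distance 5: H.
Distance 6: D — contains D.

6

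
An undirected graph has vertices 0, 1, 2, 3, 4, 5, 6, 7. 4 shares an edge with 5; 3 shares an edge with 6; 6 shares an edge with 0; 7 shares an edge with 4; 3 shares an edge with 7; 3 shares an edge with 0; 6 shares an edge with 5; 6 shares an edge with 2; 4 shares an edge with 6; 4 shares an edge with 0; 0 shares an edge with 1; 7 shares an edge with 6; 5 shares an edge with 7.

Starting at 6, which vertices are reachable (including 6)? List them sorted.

0, 1, 2, 3, 4, 5, 6, 7

Start at 6.
Its neighbours: 0, 2, 3, 4, 5, 7.
Then their neighbours: 1.
Every vertex is now reached.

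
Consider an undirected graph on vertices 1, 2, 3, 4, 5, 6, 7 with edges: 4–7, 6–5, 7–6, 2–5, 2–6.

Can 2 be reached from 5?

Yes

Explore from 5.
Distance 1: reach 2, 6.
Found 2.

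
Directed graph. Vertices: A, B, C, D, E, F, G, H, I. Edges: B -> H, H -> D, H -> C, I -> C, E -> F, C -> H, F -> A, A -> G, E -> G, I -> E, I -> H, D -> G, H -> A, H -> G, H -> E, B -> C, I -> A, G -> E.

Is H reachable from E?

No

Explore from E.
Distance 1: reach F, G.
Distance 2: reach A.
The search from E is exhausted; no directed path reaches H.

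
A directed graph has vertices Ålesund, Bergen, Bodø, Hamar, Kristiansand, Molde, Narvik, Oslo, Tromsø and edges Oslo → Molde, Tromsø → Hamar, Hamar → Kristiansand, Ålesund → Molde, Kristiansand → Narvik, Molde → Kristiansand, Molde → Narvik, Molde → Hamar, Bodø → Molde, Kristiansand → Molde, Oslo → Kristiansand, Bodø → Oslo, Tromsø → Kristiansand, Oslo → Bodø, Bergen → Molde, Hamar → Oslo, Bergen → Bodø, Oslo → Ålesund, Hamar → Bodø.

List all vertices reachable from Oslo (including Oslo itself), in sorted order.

Start at Oslo.
Its neighbours: Ålesund, Bodø, Kristiansand, Molde.
Then their neighbours: Hamar, Narvik.
Nothing further is reachable.

Ålesund, Bodø, Hamar, Kristiansand, Molde, Narvik, Oslo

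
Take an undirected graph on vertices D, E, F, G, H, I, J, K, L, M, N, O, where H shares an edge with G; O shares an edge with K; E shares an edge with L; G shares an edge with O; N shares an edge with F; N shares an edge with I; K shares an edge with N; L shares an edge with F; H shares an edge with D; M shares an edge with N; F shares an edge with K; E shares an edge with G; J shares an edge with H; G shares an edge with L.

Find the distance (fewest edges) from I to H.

5

Distance 0: I.
Distance 1: N.
Distance 2: F, K, M.
Distance 3: L, O.
Distance 4: E, G.
Distance 5: H — contains H.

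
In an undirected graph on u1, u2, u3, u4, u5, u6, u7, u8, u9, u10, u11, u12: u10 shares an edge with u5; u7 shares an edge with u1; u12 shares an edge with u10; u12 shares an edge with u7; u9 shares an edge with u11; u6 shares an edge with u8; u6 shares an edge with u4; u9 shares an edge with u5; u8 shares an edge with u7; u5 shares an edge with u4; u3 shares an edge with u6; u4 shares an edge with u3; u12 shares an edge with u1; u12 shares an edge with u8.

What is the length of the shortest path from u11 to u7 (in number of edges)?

Distance 0: u11.
Distance 1: u9.
Distance 2: u5.
Distance 3: u4, u10.
Distance 4: u3, u6, u12.
Distance 5: u1, u7, u8 — contains u7.

5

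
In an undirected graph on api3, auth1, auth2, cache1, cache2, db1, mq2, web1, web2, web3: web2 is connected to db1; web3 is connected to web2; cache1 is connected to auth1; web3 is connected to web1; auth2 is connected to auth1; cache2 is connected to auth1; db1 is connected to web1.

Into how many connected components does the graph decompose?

4

From api3: component {api3}.
From auth1: component {auth1, auth2, cache1, cache2}.
From db1: component {db1, web1, web2, web3}.
From mq2: component {mq2}.
That's 4 components.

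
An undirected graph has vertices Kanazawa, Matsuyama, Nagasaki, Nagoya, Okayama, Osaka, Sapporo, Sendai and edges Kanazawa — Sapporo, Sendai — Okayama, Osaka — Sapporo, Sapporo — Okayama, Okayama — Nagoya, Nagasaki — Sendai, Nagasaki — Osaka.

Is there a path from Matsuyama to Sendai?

Matsuyama has no edges, so nothing is reachable from it.

No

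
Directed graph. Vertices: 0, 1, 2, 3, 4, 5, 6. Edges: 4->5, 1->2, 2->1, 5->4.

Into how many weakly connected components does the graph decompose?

5

From 0: component {0}.
From 1: component {1, 2}.
From 3: component {3}.
From 4: component {4, 5}.
From 6: component {6}.
That's 5 components.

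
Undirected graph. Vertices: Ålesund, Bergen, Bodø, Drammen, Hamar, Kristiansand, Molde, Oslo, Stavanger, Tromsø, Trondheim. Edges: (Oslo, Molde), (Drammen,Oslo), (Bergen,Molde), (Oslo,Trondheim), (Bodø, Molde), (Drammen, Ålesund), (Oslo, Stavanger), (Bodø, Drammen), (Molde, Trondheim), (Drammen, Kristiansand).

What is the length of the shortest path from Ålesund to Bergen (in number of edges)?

Distance 0: Ålesund.
Distance 1: Drammen.
Distance 2: Bodø, Kristiansand, Oslo.
Distance 3: Molde, Stavanger, Trondheim.
Distance 4: Bergen — contains Bergen.

4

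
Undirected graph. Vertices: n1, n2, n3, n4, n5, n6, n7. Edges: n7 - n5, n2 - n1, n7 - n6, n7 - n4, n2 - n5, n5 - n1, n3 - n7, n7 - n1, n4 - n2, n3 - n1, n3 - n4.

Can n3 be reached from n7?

Explore from n7.
Distance 1: reach n1, n3, n4, n5, n6.
Found n3.

Yes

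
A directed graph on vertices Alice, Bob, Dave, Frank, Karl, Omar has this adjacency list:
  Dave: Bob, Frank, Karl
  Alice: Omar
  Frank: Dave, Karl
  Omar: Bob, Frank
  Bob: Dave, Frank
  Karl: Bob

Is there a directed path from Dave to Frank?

Yes

Explore from Dave.
Distance 1: reach Bob, Frank, Karl.
Found Frank.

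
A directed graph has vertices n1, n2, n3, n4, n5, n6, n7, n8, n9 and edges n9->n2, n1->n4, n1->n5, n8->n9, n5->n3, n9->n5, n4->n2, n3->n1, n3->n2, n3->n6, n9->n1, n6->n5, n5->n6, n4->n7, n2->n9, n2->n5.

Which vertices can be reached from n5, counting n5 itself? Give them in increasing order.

n1, n2, n3, n4, n5, n6, n7, n9

Start at n5.
Its neighbours: n3, n6.
Then their neighbours: n1, n2.
Then next layer: n4, n9.
Then next layer: n7.
Nothing further is reachable.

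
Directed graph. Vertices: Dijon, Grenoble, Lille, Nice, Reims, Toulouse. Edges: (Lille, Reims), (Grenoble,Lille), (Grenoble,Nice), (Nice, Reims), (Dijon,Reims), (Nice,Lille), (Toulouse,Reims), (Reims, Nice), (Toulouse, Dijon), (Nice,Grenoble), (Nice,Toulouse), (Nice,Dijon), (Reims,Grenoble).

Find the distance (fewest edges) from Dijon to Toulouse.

3

Distance 0: Dijon.
Distance 1: Reims.
Distance 2: Grenoble, Nice.
Distance 3: Lille, Toulouse — contains Toulouse.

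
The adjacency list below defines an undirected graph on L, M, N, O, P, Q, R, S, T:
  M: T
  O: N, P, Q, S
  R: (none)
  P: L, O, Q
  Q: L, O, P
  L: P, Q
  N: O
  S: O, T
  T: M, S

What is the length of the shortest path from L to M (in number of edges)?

5

Distance 0: L.
Distance 1: P, Q.
Distance 2: O.
Distance 3: N, S.
Distance 4: T.
Distance 5: M — contains M.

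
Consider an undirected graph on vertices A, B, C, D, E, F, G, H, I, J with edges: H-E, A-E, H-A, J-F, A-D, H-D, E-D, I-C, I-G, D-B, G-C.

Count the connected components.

From A: component {A, B, D, E, H}.
From C: component {C, G, I}.
From F: component {F, J}.
That's 3 components.

3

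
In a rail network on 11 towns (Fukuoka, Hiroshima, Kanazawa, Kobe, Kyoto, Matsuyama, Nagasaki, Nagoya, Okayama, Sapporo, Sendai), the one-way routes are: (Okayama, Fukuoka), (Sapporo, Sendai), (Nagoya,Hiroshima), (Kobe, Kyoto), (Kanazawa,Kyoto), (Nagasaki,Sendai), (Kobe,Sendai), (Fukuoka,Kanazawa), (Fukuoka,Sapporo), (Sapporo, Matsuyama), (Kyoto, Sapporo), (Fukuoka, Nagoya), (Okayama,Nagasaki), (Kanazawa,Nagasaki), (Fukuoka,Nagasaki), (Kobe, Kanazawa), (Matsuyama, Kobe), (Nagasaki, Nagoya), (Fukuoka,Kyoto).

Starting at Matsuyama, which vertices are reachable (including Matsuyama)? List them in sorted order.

Start at Matsuyama.
Its neighbours: Kobe.
Then their neighbours: Kanazawa, Kyoto, Sendai.
Then next layer: Nagasaki, Sapporo.
Then next layer: Nagoya.
Then next layer: Hiroshima.
Nothing further is reachable.

Hiroshima, Kanazawa, Kobe, Kyoto, Matsuyama, Nagasaki, Nagoya, Sapporo, Sendai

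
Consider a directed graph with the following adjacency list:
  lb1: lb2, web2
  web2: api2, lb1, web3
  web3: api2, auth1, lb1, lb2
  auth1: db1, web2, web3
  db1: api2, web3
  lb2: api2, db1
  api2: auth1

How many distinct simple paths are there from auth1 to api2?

20

auth1→db1→api2
auth1→db1→web3→api2
auth1→db1→web3→lb1→lb2→api2
auth1→db1→web3→lb1→web2→api2
auth1→db1→web3→lb2→api2
auth1→web2→api2
auth1→web2→lb1→lb2→api2
auth1→web2→lb1→lb2→db1→api2
... and 12 more.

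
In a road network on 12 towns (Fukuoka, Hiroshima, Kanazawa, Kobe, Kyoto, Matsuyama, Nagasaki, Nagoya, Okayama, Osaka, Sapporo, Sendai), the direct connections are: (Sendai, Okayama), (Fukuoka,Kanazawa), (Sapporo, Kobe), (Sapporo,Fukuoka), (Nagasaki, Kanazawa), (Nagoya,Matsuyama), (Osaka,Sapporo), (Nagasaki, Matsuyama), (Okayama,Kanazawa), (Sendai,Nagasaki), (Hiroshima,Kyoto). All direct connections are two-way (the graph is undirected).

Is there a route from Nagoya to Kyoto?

Explore from Nagoya.
Distance 1: reach Matsuyama.
Distance 2: reach Nagasaki.
Distance 3: reach Kanazawa, Sendai.
Distance 4: reach Fukuoka, Okayama.
Distance 5: reach Sapporo.
Distance 6: reach Kobe, Osaka.
The search is exhausted without reaching Kyoto; it lies in a different component.

No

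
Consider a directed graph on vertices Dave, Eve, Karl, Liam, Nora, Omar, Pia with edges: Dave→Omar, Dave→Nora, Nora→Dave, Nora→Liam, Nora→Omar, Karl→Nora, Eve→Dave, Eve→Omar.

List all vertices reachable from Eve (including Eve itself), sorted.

Start at Eve.
Its neighbours: Dave, Omar.
Then their neighbours: Nora.
Then next layer: Liam.
Nothing further is reachable.

Dave, Eve, Liam, Nora, Omar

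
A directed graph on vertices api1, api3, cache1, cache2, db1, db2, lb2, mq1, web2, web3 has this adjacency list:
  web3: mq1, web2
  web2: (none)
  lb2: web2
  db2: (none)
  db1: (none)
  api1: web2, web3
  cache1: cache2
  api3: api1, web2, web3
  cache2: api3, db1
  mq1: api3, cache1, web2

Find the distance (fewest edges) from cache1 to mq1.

4

Distance 0: cache1.
Distance 1: cache2.
Distance 2: api3, db1.
Distance 3: api1, web2, web3.
Distance 4: mq1 — contains mq1.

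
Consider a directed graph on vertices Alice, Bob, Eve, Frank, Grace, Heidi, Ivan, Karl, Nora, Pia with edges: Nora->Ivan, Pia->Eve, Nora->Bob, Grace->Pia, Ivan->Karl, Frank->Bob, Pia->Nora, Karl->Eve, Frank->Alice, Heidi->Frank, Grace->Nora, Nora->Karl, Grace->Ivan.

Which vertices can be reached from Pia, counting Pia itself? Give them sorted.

Bob, Eve, Ivan, Karl, Nora, Pia

Start at Pia.
Its neighbours: Eve, Nora.
Then their neighbours: Bob, Ivan, Karl.
Nothing further is reachable.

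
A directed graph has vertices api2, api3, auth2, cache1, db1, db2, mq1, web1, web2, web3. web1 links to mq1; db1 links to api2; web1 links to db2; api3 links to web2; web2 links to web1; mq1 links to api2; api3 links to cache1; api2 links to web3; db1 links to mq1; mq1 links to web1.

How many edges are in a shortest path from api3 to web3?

Distance 0: api3.
Distance 1: cache1, web2.
Distance 2: web1.
Distance 3: db2, mq1.
Distance 4: api2.
Distance 5: web3 — contains web3.

5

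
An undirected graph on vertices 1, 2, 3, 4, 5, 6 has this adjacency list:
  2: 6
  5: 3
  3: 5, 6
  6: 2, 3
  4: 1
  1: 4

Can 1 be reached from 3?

Explore from 3.
Distance 1: reach 5, 6.
Distance 2: reach 2.
The search is exhausted without reaching 1; it lies in a different component.

No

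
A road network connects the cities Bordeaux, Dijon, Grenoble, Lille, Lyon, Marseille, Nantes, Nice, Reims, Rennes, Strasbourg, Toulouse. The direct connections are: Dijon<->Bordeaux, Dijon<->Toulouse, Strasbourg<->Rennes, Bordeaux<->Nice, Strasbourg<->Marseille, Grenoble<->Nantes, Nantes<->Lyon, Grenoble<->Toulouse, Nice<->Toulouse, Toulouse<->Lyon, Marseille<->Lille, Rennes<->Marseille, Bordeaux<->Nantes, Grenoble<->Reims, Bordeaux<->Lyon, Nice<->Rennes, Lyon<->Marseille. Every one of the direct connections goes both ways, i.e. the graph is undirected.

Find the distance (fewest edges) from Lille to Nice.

Distance 0: Lille.
Distance 1: Marseille.
Distance 2: Lyon, Rennes, Strasbourg.
Distance 3: Bordeaux, Nantes, Nice, Toulouse — contains Nice.

3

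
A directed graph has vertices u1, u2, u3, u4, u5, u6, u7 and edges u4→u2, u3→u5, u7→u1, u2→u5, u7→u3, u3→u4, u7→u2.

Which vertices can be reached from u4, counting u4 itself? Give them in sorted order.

Start at u4.
Its neighbours: u2.
Then their neighbours: u5.
Nothing further is reachable.

u2, u4, u5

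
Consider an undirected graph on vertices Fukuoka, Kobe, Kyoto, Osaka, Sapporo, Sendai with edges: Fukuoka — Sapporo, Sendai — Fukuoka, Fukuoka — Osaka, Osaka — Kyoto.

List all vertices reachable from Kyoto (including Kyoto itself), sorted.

Start at Kyoto.
Its neighbours: Osaka.
Then their neighbours: Fukuoka.
Then next layer: Sapporo, Sendai.
Nothing further is reachable.

Fukuoka, Kyoto, Osaka, Sapporo, Sendai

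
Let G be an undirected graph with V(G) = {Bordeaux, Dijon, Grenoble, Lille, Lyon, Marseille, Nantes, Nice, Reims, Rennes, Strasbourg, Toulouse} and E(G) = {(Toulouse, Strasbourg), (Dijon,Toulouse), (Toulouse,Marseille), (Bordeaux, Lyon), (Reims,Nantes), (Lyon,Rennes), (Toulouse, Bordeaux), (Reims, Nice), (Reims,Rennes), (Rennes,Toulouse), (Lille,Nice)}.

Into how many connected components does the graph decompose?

From Bordeaux: component {Bordeaux, Dijon, Lille, Lyon, Marseille, Nantes, Nice, Reims, Rennes, Strasbourg, Toulouse}.
From Grenoble: component {Grenoble}.
That's 2 components.

2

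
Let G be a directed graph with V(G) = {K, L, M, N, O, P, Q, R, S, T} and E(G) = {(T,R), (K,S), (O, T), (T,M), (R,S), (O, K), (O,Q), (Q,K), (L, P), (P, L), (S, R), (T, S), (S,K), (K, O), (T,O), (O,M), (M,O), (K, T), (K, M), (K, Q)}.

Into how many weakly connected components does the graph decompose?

From K: component {K, M, O, Q, R, S, T}.
From L: component {L, P}.
From N: component {N}.
That's 3 components.

3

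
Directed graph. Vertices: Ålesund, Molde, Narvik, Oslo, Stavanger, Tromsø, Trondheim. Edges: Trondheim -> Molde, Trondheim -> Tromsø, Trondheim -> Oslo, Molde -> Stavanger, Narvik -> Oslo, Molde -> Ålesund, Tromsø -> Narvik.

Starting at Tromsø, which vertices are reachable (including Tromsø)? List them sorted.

Narvik, Oslo, Tromsø

Start at Tromsø.
Its neighbours: Narvik.
Then their neighbours: Oslo.
Nothing further is reachable.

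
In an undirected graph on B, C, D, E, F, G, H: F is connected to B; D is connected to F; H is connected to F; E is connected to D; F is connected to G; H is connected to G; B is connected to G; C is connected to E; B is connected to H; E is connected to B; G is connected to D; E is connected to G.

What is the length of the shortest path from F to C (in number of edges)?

3

Distance 0: F.
Distance 1: B, D, G, H.
Distance 2: E.
Distance 3: C — contains C.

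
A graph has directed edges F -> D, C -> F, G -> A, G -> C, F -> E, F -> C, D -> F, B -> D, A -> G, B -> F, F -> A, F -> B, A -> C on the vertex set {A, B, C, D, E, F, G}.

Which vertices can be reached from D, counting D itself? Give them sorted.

Start at D.
Its neighbours: F.
Then their neighbours: A, B, C, E.
Then next layer: G.
Every vertex is now reached.

A, B, C, D, E, F, G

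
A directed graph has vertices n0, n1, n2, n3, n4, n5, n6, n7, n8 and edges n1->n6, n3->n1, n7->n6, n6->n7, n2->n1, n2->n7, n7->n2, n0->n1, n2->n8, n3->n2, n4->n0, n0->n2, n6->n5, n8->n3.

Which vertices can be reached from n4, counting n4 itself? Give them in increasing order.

Start at n4.
Its neighbours: n0.
Then their neighbours: n1, n2.
Then next layer: n6, n7, n8.
Then next layer: n3, n5.
Every vertex is now reached.

n0, n1, n2, n3, n4, n5, n6, n7, n8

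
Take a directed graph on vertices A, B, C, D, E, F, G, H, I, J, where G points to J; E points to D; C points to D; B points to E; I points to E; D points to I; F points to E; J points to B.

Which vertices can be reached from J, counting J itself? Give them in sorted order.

B, D, E, I, J

Start at J.
Its neighbours: B.
Then their neighbours: E.
Then next layer: D.
Then next layer: I.
Nothing further is reachable.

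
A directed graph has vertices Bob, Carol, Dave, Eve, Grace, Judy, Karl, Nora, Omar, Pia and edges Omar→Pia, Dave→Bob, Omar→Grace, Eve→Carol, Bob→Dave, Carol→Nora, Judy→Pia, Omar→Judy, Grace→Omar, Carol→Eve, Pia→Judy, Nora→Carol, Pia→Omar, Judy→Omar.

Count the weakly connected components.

4

From Bob: component {Bob, Dave}.
From Carol: component {Carol, Eve, Nora}.
From Grace: component {Grace, Judy, Omar, Pia}.
From Karl: component {Karl}.
That's 4 components.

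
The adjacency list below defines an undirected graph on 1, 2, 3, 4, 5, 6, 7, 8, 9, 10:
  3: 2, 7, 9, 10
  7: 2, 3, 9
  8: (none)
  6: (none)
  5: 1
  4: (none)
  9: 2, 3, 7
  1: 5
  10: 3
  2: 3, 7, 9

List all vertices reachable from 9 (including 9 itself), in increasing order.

2, 3, 7, 9, 10

Start at 9.
Its neighbours: 2, 3, 7.
Then their neighbours: 10.
Nothing further is reachable.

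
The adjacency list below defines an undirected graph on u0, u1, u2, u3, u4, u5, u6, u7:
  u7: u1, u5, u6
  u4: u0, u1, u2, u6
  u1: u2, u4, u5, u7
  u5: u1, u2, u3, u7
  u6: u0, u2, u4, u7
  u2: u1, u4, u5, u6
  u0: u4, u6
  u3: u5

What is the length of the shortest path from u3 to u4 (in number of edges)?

Distance 0: u3.
Distance 1: u5.
Distance 2: u1, u2, u7.
Distance 3: u4, u6 — contains u4.

3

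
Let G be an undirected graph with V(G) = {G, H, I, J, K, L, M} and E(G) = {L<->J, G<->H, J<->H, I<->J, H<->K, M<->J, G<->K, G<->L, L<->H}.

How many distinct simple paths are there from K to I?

7

K–G–H–J–I
K–G–H–L–J–I
K–G–L–H–J–I
K–G–L–J–I
K–H–G–L–J–I
K–H–J–I
K–H–L–J–I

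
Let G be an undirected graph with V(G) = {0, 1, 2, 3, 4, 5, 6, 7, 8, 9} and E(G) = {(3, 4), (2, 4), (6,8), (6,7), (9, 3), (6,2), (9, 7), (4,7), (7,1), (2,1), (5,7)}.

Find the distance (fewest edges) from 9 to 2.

3

Distance 0: 9.
Distance 1: 3, 7.
Distance 2: 1, 4, 5, 6.
Distance 3: 2, 8 — contains 2.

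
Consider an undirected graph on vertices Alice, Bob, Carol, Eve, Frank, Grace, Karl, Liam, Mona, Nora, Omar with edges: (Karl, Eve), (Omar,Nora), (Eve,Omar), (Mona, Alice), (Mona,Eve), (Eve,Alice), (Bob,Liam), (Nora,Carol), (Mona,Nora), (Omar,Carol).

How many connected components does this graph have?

From Alice: component {Alice, Carol, Eve, Karl, Mona, Nora, Omar}.
From Bob: component {Bob, Liam}.
From Frank: component {Frank}.
From Grace: component {Grace}.
That's 4 components.

4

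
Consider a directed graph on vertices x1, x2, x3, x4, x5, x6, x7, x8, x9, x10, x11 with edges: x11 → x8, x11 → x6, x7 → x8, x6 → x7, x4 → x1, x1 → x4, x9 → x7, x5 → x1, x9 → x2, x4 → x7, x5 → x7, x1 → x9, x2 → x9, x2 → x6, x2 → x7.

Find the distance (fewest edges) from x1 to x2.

2

Distance 0: x1.
Distance 1: x4, x9.
Distance 2: x2, x7 — contains x2.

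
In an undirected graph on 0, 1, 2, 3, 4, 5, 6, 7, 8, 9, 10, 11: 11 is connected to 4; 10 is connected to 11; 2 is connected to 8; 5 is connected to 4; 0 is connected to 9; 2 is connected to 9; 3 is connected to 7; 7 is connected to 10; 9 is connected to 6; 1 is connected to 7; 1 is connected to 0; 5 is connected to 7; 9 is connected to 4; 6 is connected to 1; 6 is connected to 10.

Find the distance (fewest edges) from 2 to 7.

Distance 0: 2.
Distance 1: 8, 9.
Distance 2: 0, 4, 6.
Distance 3: 1, 5, 10, 11.
Distance 4: 7 — contains 7.

4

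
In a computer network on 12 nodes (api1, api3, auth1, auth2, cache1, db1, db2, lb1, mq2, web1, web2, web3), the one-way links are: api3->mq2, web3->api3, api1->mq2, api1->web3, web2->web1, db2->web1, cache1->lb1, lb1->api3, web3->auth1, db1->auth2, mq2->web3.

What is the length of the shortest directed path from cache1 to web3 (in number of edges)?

4

Distance 0: cache1.
Distance 1: lb1.
Distance 2: api3.
Distance 3: mq2.
Distance 4: web3 — contains web3.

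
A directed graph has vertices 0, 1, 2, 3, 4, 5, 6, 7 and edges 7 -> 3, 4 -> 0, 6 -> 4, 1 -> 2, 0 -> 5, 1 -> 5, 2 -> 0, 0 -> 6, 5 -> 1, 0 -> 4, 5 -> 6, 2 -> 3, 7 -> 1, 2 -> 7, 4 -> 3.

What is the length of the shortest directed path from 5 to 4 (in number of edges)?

2

Distance 0: 5.
Distance 1: 1, 6.
Distance 2: 2, 4 — contains 4.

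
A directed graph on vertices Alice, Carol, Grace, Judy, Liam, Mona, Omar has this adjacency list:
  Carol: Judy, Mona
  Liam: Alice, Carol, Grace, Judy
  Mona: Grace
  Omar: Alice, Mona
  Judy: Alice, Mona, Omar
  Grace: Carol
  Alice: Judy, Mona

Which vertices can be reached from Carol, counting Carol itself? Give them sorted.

Start at Carol.
Its neighbours: Judy, Mona.
Then their neighbours: Alice, Grace, Omar.
Nothing further is reachable.

Alice, Carol, Grace, Judy, Mona, Omar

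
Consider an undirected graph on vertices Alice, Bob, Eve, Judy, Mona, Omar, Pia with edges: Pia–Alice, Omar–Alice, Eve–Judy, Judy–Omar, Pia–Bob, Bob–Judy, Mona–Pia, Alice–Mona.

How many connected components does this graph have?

1

From Alice: component {Alice, Bob, Eve, Judy, Mona, Omar, Pia}.
That's 1 component.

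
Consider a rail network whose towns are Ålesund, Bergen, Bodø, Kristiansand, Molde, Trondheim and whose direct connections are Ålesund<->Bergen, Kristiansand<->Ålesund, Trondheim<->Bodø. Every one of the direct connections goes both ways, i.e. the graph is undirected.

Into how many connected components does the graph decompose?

From Ålesund: component {Ålesund, Bergen, Kristiansand}.
From Bodø: component {Bodø, Trondheim}.
From Molde: component {Molde}.
That's 3 components.

3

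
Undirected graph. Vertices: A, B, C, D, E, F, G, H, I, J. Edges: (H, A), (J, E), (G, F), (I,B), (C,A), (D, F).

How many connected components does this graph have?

4

From A: component {A, C, H}.
From B: component {B, I}.
From D: component {D, F, G}.
From E: component {E, J}.
That's 4 components.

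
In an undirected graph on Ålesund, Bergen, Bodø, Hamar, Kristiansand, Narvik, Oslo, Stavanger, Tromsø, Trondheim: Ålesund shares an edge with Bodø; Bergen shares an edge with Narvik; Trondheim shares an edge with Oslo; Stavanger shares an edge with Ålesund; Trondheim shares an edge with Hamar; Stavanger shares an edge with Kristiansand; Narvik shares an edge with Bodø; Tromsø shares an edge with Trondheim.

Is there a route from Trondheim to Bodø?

Explore from Trondheim.
Distance 1: reach Hamar, Oslo, Tromsø.
The search is exhausted without reaching Bodø; it lies in a different component.

No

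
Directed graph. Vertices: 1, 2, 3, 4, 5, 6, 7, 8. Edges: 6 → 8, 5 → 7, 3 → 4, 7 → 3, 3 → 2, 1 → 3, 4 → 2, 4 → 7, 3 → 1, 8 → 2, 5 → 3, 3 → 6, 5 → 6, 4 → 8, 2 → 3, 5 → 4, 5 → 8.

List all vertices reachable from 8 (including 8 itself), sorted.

Start at 8.
Its neighbours: 2.
Then their neighbours: 3.
Then next layer: 1, 4, 6.
Then next layer: 7.
Nothing further is reachable.

1, 2, 3, 4, 6, 7, 8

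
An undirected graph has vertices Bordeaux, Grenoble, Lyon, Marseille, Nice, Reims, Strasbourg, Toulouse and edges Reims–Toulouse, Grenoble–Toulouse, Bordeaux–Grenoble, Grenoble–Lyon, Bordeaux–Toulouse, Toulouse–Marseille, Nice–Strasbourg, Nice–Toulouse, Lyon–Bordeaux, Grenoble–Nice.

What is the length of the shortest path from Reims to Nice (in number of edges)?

Distance 0: Reims.
Distance 1: Toulouse.
Distance 2: Bordeaux, Grenoble, Marseille, Nice — contains Nice.

2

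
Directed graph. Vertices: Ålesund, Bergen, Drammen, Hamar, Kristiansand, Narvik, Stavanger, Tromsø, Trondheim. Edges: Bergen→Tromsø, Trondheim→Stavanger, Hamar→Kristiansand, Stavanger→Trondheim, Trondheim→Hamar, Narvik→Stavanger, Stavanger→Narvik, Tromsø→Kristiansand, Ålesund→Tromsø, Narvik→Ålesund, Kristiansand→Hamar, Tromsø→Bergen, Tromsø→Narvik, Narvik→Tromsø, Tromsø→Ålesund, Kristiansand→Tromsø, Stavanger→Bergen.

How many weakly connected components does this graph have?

From Ålesund: component {Ålesund, Bergen, Hamar, Kristiansand, Narvik, Stavanger, Tromsø, Trondheim}.
From Drammen: component {Drammen}.
That's 2 components.

2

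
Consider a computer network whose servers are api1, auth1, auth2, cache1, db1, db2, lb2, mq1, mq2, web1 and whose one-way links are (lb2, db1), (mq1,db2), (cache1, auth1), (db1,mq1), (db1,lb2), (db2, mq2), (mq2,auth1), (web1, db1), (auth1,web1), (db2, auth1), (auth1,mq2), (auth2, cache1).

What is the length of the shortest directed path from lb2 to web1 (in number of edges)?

5

Distance 0: lb2.
Distance 1: db1.
Distance 2: mq1.
Distance 3: db2.
Distance 4: auth1, mq2.
Distance 5: web1 — contains web1.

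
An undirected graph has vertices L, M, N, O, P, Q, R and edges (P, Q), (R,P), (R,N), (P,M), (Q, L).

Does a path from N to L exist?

Explore from N.
Distance 1: reach R.
Distance 2: reach P.
Distance 3: reach M, Q.
Distance 4: reach L.
Found L.

Yes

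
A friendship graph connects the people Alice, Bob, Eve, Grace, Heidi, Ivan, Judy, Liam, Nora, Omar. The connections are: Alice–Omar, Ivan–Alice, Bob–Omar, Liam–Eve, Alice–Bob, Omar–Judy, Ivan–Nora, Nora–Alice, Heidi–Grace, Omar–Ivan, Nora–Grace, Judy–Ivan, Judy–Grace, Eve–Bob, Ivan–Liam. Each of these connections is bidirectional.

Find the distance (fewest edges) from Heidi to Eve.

Distance 0: Heidi.
Distance 1: Grace.
Distance 2: Judy, Nora.
Distance 3: Alice, Ivan, Omar.
Distance 4: Bob, Liam.
Distance 5: Eve — contains Eve.

5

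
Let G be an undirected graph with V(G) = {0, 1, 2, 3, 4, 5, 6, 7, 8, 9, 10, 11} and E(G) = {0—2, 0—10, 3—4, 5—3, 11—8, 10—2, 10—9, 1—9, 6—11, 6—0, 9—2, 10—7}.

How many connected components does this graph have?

2

From 0: component {0, 1, 2, 6, 7, 8, 9, 10, 11}.
From 3: component {3, 4, 5}.
That's 2 components.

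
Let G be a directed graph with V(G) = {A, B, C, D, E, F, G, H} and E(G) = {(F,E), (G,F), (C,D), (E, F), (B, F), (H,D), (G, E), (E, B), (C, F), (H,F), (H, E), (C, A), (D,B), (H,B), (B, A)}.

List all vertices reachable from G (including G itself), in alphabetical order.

Start at G.
Its neighbours: E, F.
Then their neighbours: B.
Then next layer: A.
Nothing further is reachable.

A, B, E, F, G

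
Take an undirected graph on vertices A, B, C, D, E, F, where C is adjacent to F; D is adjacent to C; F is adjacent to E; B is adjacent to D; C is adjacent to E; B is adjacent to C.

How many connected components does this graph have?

From A: component {A}.
From B: component {B, C, D, E, F}.
That's 2 components.

2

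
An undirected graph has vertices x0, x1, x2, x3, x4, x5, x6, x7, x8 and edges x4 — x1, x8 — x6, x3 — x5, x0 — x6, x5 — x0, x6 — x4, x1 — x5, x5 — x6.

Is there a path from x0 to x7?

Explore from x0.
Distance 1: reach x5, x6.
Distance 2: reach x1, x3, x4, x8.
The search is exhausted without reaching x7; it lies in a different component.

No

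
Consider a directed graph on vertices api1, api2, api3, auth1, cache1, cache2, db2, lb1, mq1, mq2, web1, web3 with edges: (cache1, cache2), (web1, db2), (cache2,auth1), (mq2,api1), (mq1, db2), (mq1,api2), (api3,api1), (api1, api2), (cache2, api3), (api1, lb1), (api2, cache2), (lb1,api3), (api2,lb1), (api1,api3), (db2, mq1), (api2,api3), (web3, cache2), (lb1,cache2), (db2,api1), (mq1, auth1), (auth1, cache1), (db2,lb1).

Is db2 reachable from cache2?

No

Explore from cache2.
Distance 1: reach api3, auth1.
Distance 2: reach api1, cache1.
Distance 3: reach api2, lb1.
The search from cache2 is exhausted; no directed path reaches db2.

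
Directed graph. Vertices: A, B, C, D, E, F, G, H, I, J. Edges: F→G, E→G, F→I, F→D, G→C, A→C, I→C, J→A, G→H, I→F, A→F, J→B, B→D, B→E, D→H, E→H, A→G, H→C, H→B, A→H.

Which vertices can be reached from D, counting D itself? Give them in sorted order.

Start at D.
Its neighbours: H.
Then their neighbours: B, C.
Then next layer: E.
Then next layer: G.
Nothing further is reachable.

B, C, D, E, G, H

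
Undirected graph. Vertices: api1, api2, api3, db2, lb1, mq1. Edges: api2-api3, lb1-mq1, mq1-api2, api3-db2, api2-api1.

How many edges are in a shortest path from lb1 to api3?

3

Distance 0: lb1.
Distance 1: mq1.
Distance 2: api2.
Distance 3: api1, api3 — contains api3.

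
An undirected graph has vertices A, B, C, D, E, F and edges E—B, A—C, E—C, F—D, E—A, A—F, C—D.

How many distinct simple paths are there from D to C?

3

D–C
D–F–A–C
D–F–A–E–C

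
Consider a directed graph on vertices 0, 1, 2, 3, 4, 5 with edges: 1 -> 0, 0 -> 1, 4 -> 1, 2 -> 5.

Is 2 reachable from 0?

Explore from 0.
Distance 1: reach 1.
The search from 0 is exhausted; no directed path reaches 2.

No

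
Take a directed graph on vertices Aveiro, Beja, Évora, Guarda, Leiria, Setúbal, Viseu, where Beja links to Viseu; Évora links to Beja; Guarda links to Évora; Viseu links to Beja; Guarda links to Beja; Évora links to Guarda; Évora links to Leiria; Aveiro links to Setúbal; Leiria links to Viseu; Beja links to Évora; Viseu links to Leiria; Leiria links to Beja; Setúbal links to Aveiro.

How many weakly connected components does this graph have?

2

From Aveiro: component {Aveiro, Setúbal}.
From Beja: component {Beja, Évora, Guarda, Leiria, Viseu}.
That's 2 components.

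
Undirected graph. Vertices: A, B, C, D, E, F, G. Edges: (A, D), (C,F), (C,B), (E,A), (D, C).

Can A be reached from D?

Explore from D.
Distance 1: reach A, C.
Found A.

Yes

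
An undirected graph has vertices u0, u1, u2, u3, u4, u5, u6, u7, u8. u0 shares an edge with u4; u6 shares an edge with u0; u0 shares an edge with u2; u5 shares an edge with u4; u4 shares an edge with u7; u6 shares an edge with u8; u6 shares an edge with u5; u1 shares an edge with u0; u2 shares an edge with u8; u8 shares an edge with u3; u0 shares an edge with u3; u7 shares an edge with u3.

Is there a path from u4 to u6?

Yes

Explore from u4.
Distance 1: reach u0, u5, u7.
Distance 2: reach u1, u2, u3, u6.
Found u6.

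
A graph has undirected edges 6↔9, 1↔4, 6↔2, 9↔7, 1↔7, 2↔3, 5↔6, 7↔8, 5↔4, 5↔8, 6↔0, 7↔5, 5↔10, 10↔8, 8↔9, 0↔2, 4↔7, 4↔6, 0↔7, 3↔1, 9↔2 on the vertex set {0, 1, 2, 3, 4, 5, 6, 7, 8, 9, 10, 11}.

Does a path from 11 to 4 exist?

11 has no edges, so nothing is reachable from it.

No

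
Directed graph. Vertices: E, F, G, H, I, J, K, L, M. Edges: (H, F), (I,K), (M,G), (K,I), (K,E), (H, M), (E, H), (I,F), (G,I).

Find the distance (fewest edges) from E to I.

Distance 0: E.
Distance 1: H.
Distance 2: F, M.
Distance 3: G.
Distance 4: I — contains I.

4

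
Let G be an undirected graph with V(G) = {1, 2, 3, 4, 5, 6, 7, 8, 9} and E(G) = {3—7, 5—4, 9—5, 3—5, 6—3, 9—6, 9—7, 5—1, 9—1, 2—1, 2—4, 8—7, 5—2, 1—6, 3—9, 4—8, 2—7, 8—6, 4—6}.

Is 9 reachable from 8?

Explore from 8.
Distance 1: reach 4, 6, 7.
Distance 2: reach 1, 2, 3, 5, 9.
Found 9.

Yes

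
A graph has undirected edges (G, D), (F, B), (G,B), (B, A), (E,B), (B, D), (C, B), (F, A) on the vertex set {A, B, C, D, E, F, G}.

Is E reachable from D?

Yes

Explore from D.
Distance 1: reach B, G.
Distance 2: reach A, C, E, F.
Found E.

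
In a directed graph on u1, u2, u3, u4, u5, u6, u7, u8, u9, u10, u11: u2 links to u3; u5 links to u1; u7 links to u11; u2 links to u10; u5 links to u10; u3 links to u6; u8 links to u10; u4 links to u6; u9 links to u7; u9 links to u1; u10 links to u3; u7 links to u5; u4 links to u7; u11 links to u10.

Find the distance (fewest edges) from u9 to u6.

5

Distance 0: u9.
Distance 1: u1, u7.
Distance 2: u5, u11.
Distance 3: u10.
Distance 4: u3.
Distance 5: u6 — contains u6.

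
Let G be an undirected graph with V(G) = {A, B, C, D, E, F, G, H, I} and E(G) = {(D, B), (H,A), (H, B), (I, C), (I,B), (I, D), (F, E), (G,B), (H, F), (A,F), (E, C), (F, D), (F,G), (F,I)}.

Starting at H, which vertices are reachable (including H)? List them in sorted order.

A, B, C, D, E, F, G, H, I

Start at H.
Its neighbours: A, B, F.
Then their neighbours: D, E, G, I.
Then next layer: C.
Every vertex is now reached.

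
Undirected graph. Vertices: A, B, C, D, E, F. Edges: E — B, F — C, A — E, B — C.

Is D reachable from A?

No

Explore from A.
Distance 1: reach E.
Distance 2: reach B.
Distance 3: reach C.
Distance 4: reach F.
The search is exhausted without reaching D; it lies in a different component.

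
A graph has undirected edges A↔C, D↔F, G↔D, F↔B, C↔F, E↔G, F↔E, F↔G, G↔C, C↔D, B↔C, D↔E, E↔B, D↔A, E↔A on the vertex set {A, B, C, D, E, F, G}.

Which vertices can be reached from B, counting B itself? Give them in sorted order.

A, B, C, D, E, F, G

Start at B.
Its neighbours: C, E, F.
Then their neighbours: A, D, G.
Every vertex is now reached.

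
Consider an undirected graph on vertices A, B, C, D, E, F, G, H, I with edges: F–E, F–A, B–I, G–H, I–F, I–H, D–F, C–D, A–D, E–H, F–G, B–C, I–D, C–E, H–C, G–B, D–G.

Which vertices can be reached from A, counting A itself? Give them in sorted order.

A, B, C, D, E, F, G, H, I

Start at A.
Its neighbours: D, F.
Then their neighbours: C, E, G, I.
Then next layer: B, H.
Every vertex is now reached.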